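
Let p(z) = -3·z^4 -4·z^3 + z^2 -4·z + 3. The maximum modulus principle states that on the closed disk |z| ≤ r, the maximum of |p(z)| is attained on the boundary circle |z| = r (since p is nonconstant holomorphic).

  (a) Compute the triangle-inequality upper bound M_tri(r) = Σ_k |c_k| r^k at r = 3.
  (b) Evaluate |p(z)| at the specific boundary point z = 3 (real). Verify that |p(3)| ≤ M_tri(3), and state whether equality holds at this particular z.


Coefficients: c_0 = 3, c_1 = -4, c_2 = 1, c_3 = -4, c_4 = -3. Radius r = 3.
Part (a). Triangle bound: M_tri(r) = Σ_k |c_k| r^k
  = |3|·3^0 + |-4|·3^1 + |1|·3^2 + |-4|·3^3 + |-3|·3^4
  = 3 + 12 + 9 + 108 + 243 = 375.
This bounds M(r) := max_{|z|=r} |p(z)| from above; equality holds iff all terms c_k z^k can be made to align in phase at a single z on |z|=r.
Part (b). At z = 3 (real, on the circle |z| = r):
  p(3) = (3)·3^0 + (-4)·3^1 + (1)·3^2 + (-4)·3^3 + (-3)·3^4 = -351.
  |p(3)| = 351.
Check: |p(3)| = 351 ≤ 375 = M_tri(3). ✓ Equality does not hold at z = 3 (the coefficients have mixed signs, so the terms do not all align in phase there).

M_tri(3) = 375; |p(3)| = 351; equality at z=3: no.


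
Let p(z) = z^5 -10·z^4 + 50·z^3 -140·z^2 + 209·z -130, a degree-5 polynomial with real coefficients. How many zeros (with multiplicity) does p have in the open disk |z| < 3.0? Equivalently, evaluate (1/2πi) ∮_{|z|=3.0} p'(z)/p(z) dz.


The zeros of p are: 2, (2 + 3i), (2 - 3i), (2 + 1i), (2 - 1i).
Their magnitudes are: 2, 3.606, 3.606, 2.236, 2.236.
Zeros with |z| < R = 3.0: 2, (2 + 1i), (2 - 1i).
Count = 3.
By the argument principle, (1/2πi) ∮_{|z|=R} p'(z)/p(z) dz equals exactly this count.

Number of zeros inside |z| < 3.0: 3.


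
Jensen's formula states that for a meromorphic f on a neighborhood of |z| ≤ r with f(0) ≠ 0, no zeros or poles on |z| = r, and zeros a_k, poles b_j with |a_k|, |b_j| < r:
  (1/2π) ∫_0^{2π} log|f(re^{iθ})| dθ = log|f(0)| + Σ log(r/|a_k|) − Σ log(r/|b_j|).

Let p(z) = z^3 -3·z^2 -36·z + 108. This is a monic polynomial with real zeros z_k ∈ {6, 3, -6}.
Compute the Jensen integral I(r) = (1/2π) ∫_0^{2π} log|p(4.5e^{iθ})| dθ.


Zeros: -6, 3, 6; r = 4.5.
Inside |z| < r: 3. Outside (|z| ≥ r): -6, 6.
p(0) = 108, so log|p(0)| = log(108) = 4.6821.
Apply Jensen: I(r) = log|p(0)| + Σ_k log(r/|z_k|), summed over zeros inside |z| < r.
  log(r/|z_k|) for z_k = 3: log(4.5/3) = 0.4055
  Outside zeros (-6, 6) contribute nothing to the Jensen sum.
Sum over inside zeros: 0.4055.
I(r) = log|p(0)| + (inside sum) = 4.6821 + 0.4055 = 5.0876.
Note: since some zeros are outside |z| ≤ r, the simplified n·log(r) form does NOT apply — only the inside zeros contribute.

I(r) ≈ 5.0876.


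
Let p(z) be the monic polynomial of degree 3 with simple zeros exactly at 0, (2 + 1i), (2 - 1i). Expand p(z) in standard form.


The polynomial is p(z) = ∏_{α ∈ S} (z − α), where S = {0, (2 + 1i), (2 - 1i)}.
Expanding the product yields: p(z) = z^3 -4·z^2 + 5·z.
Note conjugate pairs combine to real quadratics: (z − (2+1i))(z − (2−1i)) = z² − 4z + 5.
The resulting polynomial has degree 3 and real coefficients as required.

p(z) = z^3 -4·z^2 + 5·z.


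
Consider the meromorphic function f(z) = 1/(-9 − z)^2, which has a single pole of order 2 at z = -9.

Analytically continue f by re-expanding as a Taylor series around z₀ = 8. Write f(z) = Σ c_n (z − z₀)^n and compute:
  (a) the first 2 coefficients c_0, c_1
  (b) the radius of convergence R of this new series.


Let w = z − z₀, so z = z₀ + w.
Then -9 − z = -9 − (z₀ + w) = (-9 − z₀) − w = -17 − w.
f(z) = 1/(-17 − w)^2 = (1/(-17)^2) · (1 − w/(-17))^{−2}.
By the binomial series (1−u)^{−2} = Σ_{n≥0} C(n+1, 1) u^n for |u|<1, with u = w/(-17):
  c_n = C(n+1, 1) / (-17)^(n+2).
  c_0 = 1/(-17)^2 = 1/289.
  c_1 = 2/(-17)^3 = -2/4913.
The series is valid for |w/d| < 1, i.e. |z − z₀| < |d|.
Radius of convergence: R = |-9 − z₀| = |-17| = 17 (distance from z₀ to the singularity z = -9).

c_0 = 1/289, c_1 = -2/4913; R = 17.


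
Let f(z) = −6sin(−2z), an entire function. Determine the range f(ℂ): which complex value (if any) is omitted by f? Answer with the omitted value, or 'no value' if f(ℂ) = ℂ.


Little Picard bounds the complement of f(ℂ) to at most one point.
sin is entire and surjective onto ℂ: for every w ∈ ℂ, sin(ζ) = w has a solution ζ ∈ ℂ (e.g., via the complex inverse arcsin). With ζ = −2z this gives z = ζ/(-2). Then -6·sin(−2z) takes every value in -6·ℂ = ℂ, and adding 0 is a bijection of ℂ. So f is surjective and omits no value. (Note: only on the real line is sin bounded by [−1, 1].)

Omitted value: no value.


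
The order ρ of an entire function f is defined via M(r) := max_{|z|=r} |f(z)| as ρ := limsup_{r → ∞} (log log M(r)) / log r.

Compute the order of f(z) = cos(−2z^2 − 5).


Write cos(w) = (e^{iw} ± e^{−iw})/(2 or 2i), so |cos(w)| ≤ e^{|w|}. With w = −2z^2 − 5, |w| ≤ 2r^2 + 5 on |z|=r, giving M(r) ≤ e^{2r^2 + 5} and ρ ≤ 2. For the lower bound, choose z on |z|=r with -2z^2 purely imaginary of modulus 2r^2; then |cos(−2z^2 − 5)| grows like e^{2r^2}/2, so ρ ≥ 2. Hence ρ = 2.
Therefore ρ = 2.

Order ρ = 2.


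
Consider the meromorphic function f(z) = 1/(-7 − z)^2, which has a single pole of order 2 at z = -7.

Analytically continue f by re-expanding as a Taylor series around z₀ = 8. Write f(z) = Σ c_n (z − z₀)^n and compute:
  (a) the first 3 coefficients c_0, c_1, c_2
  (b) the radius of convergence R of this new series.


Let w = z − z₀, so z = z₀ + w.
Then -7 − z = -7 − (z₀ + w) = (-7 − z₀) − w = -15 − w.
f(z) = 1/(-15 − w)^2 = (1/(-15)^2) · (1 − w/(-15))^{−2}.
By the binomial series (1−u)^{−2} = Σ_{n≥0} C(n+1, 1) u^n for |u|<1, with u = w/(-15):
  c_n = C(n+1, 1) / (-15)^(n+2).
  c_0 = 1/(-15)^2 = 1/225.
  c_1 = 2/(-15)^3 = -2/3375.
  c_2 = 3/(-15)^4 = 1/16875.
The series is valid for |w/d| < 1, i.e. |z − z₀| < |d|.
Radius of convergence: R = |-7 − z₀| = |-15| = 15 (distance from z₀ to the singularity z = -7).

c_0 = 1/225, c_1 = -2/3375, c_2 = 1/16875; R = 15.


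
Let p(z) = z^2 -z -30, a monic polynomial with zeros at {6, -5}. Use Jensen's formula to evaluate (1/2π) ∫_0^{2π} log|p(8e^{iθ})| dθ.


Zeros: -5, 6; r = 8.
Inside |z| < r: -5, 6. Outside (|z| ≥ r): ∅.
p(0) = -30, so log|p(0)| = log(30) = 3.4012.
Apply Jensen: I(r) = log|p(0)| + Σ_k log(r/|z_k|), summed over zeros inside |z| < r.
  log(r/|z_k|) for z_k = 6: log(8/6) = 0.2877
  log(r/|z_k|) for z_k = -5: log(8/5) = 0.4700
Sum over inside zeros: 0.7577.
I(r) = log|p(0)| + (inside sum) = 3.4012 + 0.7577 = 4.1589.
Closed form (all zeros inside, monic): I(r) = n·log(r) = 2·log(8) = 4.1589. ✓

I(r) ≈ 4.1589.


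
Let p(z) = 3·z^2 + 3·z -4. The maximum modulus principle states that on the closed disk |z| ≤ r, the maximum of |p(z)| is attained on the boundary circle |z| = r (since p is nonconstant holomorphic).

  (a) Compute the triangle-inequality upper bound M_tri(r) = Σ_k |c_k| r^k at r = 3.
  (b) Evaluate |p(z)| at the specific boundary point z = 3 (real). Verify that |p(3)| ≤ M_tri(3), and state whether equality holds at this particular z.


Coefficients: c_0 = -4, c_1 = 3, c_2 = 3. Radius r = 3.
Part (a). Triangle bound: M_tri(r) = Σ_k |c_k| r^k
  = |-4|·3^0 + |3|·3^1 + |3|·3^2
  = 4 + 9 + 27 = 40.
This bounds M(r) := max_{|z|=r} |p(z)| from above; equality holds iff all terms c_k z^k can be made to align in phase at a single z on |z|=r.
Part (b). At z = 3 (real, on the circle |z| = r):
  p(3) = (-4)·3^0 + (3)·3^1 + (3)·3^2 = 32.
  |p(3)| = 32.
Check: |p(3)| = 32 ≤ 40 = M_tri(3). ✓ Equality does not hold at z = 3 (the coefficients have mixed signs, so the terms do not all align in phase there).

M_tri(3) = 40; |p(3)| = 32; equality at z=3: no.


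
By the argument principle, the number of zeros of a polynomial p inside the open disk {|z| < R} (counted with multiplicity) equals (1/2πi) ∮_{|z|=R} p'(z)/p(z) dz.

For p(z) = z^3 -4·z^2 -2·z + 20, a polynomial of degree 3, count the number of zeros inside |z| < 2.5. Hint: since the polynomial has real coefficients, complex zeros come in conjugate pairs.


The zeros of p are: -2, (3 + 1i), (3 - 1i).
Their magnitudes are: 2, 3.162, 3.162.
Zeros with |z| < R = 2.5: -2.
Count = 1.
By the argument principle, (1/2πi) ∮_{|z|=R} p'(z)/p(z) dz equals exactly this count.

Number of zeros inside |z| < 2.5: 1.


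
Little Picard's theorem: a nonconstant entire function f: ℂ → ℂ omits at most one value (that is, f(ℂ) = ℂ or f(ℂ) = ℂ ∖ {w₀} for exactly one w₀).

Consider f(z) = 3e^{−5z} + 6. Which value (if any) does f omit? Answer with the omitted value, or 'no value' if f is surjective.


Little Picard bounds the complement of f(ℂ) to at most one point.
e^{−5z} is never zero on ℂ, so 3·e^{−5z} takes every value in ℂ ∖ {0}. Adding 6 shifts the range to ℂ ∖ {6}. Thus f omits exactly the value 6.

Omitted value: 6.


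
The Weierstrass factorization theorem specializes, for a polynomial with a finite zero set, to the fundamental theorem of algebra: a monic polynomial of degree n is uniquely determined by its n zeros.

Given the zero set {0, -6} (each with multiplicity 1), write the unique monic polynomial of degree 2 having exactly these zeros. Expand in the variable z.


The polynomial is p(z) = ∏_{α ∈ S} (z − α), where S = {0, -6}.
Expanding the product yields: p(z) = z^2 + 6·z.
The resulting polynomial has degree 2 and real coefficients as required.

p(z) = z^2 + 6·z.


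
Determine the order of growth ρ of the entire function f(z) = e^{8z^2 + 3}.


|e^{8z^2 + 3}| = e^{Re(8·z^2) + 3} ≤ e^{8|z|^2 + 3} = e^{8r^2 + 3} on |z| = r, so ρ ≤ 2. Choosing z on |z|=r so that 8·z^2 is real positive (always possible by picking arg z appropriately) gives |f(z)| = e^{8r^2 + 3}, matching the bound. The additive constant 3 does not affect log log M(r) ~ 2·log r. Hence ρ = 2.
Therefore ρ = 2.

Order ρ = 2.


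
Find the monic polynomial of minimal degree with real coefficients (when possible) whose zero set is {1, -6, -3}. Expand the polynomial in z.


The polynomial is p(z) = ∏_{α ∈ S} (z − α), where S = {1, -6, -3}.
Expanding the product yields: p(z) = z^3 + 8·z^2 + 9·z -18.
The resulting polynomial has degree 3 and real coefficients as required.

p(z) = z^3 + 8·z^2 + 9·z -18.


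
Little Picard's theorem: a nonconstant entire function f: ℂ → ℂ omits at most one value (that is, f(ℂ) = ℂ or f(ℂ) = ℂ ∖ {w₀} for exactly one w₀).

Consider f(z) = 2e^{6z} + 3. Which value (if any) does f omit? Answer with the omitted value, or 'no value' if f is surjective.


Little Picard bounds the complement of f(ℂ) to at most one point.
e^{6z} is never zero on ℂ, so 2·e^{6z} takes every value in ℂ ∖ {0}. Adding 3 shifts the range to ℂ ∖ {3}. Thus f omits exactly the value 3.

Omitted value: 3.


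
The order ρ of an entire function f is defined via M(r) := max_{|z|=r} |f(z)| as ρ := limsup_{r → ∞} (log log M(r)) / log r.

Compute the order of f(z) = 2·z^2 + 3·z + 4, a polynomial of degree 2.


|f(z)| ≤ Σ|c_k|·r^k = O(r^2) as r → ∞. Polynomial growth is O(e^{r^ε}) for every ε > 0 (since r^2/e^{r^ε} → 0), so ρ ≤ ε for all ε > 0, i.e. ρ = 0. Every nonconstant polynomial has order 0.
Therefore ρ = 0.

Order ρ = 0.


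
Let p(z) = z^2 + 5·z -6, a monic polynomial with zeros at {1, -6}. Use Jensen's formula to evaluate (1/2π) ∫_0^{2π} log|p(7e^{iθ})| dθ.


Zeros: -6, 1; r = 7.
Inside |z| < r: -6, 1. Outside (|z| ≥ r): ∅.
p(0) = -6, so log|p(0)| = log(6) = 1.7918.
Apply Jensen: I(r) = log|p(0)| + Σ_k log(r/|z_k|), summed over zeros inside |z| < r.
  log(r/|z_k|) for z_k = 1: log(7/1) = 1.9459
  log(r/|z_k|) for z_k = -6: log(7/6) = 0.1542
Sum over inside zeros: 2.1001.
I(r) = log|p(0)| + (inside sum) = 1.7918 + 2.1001 = 3.8918.
Closed form (all zeros inside, monic): I(r) = n·log(r) = 2·log(7) = 3.8918. ✓

I(r) ≈ 3.8918.


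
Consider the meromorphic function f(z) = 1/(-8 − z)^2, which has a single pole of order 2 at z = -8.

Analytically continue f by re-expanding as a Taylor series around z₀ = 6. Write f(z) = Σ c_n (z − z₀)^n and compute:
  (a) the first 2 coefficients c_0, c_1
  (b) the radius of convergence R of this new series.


Let w = z − z₀, so z = z₀ + w.
Then -8 − z = -8 − (z₀ + w) = (-8 − z₀) − w = -14 − w.
f(z) = 1/(-14 − w)^2 = (1/(-14)^2) · (1 − w/(-14))^{−2}.
By the binomial series (1−u)^{−2} = Σ_{n≥0} C(n+1, 1) u^n for |u|<1, with u = w/(-14):
  c_n = C(n+1, 1) / (-14)^(n+2).
  c_0 = 1/(-14)^2 = 1/196.
  c_1 = 2/(-14)^3 = -1/1372.
The series is valid for |w/d| < 1, i.e. |z − z₀| < |d|.
Radius of convergence: R = |-8 − z₀| = |-14| = 14 (distance from z₀ to the singularity z = -8).

c_0 = 1/196, c_1 = -1/1372; R = 14.


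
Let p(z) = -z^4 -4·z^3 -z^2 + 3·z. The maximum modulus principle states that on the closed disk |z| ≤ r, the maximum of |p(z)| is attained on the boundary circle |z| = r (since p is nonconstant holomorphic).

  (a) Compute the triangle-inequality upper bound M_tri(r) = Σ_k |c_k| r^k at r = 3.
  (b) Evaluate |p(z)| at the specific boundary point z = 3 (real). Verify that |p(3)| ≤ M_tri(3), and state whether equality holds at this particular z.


Coefficients: c_0 = 0, c_1 = 3, c_2 = -1, c_3 = -4, c_4 = -1. Radius r = 3.
Part (a). Triangle bound: M_tri(r) = Σ_k |c_k| r^k
  = |0|·3^0 + |3|·3^1 + |-1|·3^2 + |-4|·3^3 + |-1|·3^4
  = 0 + 9 + 9 + 108 + 81 = 207.
This bounds M(r) := max_{|z|=r} |p(z)| from above; equality holds iff all terms c_k z^k can be made to align in phase at a single z on |z|=r.
Part (b). At z = 3 (real, on the circle |z| = r):
  p(3) = (0)·3^0 + (3)·3^1 + (-1)·3^2 + (-4)·3^3 + (-1)·3^4 = -189.
  |p(3)| = 189.
Check: |p(3)| = 189 ≤ 207 = M_tri(3). ✓ Equality does not hold at z = 3 (the coefficients have mixed signs, so the terms do not all align in phase there).

M_tri(3) = 207; |p(3)| = 189; equality at z=3: no.


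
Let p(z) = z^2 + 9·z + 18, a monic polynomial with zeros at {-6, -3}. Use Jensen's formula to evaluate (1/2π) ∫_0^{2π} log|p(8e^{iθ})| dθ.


Zeros: -6, -3; r = 8.
Inside |z| < r: -6, -3. Outside (|z| ≥ r): ∅.
p(0) = 18, so log|p(0)| = log(18) = 2.8904.
Apply Jensen: I(r) = log|p(0)| + Σ_k log(r/|z_k|), summed over zeros inside |z| < r.
  log(r/|z_k|) for z_k = -6: log(8/6) = 0.2877
  log(r/|z_k|) for z_k = -3: log(8/3) = 0.9808
Sum over inside zeros: 1.2685.
I(r) = log|p(0)| + (inside sum) = 2.8904 + 1.2685 = 4.1589.
Closed form (all zeros inside, monic): I(r) = n·log(r) = 2·log(8) = 4.1589. ✓

I(r) ≈ 4.1589.


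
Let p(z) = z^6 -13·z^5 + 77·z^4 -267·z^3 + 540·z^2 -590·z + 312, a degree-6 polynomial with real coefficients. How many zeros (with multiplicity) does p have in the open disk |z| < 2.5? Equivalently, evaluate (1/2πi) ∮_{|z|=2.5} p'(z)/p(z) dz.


The zeros of p are: 3, (2 + 3i), (2 - 3i), (1 + 1i), (1 - 1i), 4.
Their magnitudes are: 3, 3.606, 3.606, 1.414, 1.414, 4.
Zeros with |z| < R = 2.5: (1 + 1i), (1 - 1i).
Count = 2.
By the argument principle, (1/2πi) ∮_{|z|=R} p'(z)/p(z) dz equals exactly this count.

Number of zeros inside |z| < 2.5: 2.


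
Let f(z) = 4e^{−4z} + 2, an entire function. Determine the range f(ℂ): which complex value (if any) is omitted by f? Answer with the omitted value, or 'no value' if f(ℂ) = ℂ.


Little Picard bounds the complement of f(ℂ) to at most one point.
e^{−4z} is never zero on ℂ, so 4·e^{−4z} takes every value in ℂ ∖ {0}. Adding 2 shifts the range to ℂ ∖ {2}. Thus f omits exactly the value 2.

Omitted value: 2.


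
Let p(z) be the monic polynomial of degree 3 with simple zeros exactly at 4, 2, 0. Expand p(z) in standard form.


The polynomial is p(z) = ∏_{α ∈ S} (z − α), where S = {4, 2, 0}.
Expanding the product yields: p(z) = z^3 -6·z^2 + 8·z.
The resulting polynomial has degree 3 and real coefficients as required.

p(z) = z^3 -6·z^2 + 8·z.


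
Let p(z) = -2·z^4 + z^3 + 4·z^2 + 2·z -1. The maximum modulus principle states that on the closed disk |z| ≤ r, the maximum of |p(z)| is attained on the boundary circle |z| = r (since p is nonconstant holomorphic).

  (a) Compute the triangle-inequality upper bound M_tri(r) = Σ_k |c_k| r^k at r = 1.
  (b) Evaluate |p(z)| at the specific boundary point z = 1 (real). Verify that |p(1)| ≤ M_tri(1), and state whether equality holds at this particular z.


Coefficients: c_0 = -1, c_1 = 2, c_2 = 4, c_3 = 1, c_4 = -2. Radius r = 1.
Part (a). Triangle bound: M_tri(r) = Σ_k |c_k| r^k
  = |-1|·1^0 + |2|·1^1 + |4|·1^2 + |1|·1^3 + |-2|·1^4
  = 1 + 2 + 4 + 1 + 2 = 10.
This bounds M(r) := max_{|z|=r} |p(z)| from above; equality holds iff all terms c_k z^k can be made to align in phase at a single z on |z|=r.
Part (b). At z = 1 (real, on the circle |z| = r):
  p(1) = (-1)·1^0 + (2)·1^1 + (4)·1^2 + (1)·1^3 + (-2)·1^4 = 4.
  |p(1)| = 4.
Check: |p(1)| = 4 ≤ 10 = M_tri(1). ✓ Equality does not hold at z = 1 (the coefficients have mixed signs, so the terms do not all align in phase there).

M_tri(1) = 10; |p(1)| = 4; equality at z=1: no.


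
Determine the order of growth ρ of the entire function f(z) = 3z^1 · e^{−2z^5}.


M(r) = max_{|z|=r} |3|·|z|^1·|e^{−2z^5}| = 3·r^1 · e^{2r^5} (the factors attain their maxima compatibly on |z|=r). Then log M(r) = log 3 + 1·log r + 2r^5, dominated by the last term, so log log M(r) ~ 5·log r. The polynomial factor 3z^1 contributes only a log r term and does not affect the order. ρ = 5.
Therefore ρ = 5.

Order ρ = 5.


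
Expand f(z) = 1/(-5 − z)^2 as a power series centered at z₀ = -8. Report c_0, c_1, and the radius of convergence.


Let w = z − z₀, so z = z₀ + w.
Then -5 − z = -5 − (z₀ + w) = (-5 − z₀) − w = 3 − w.
f(z) = 1/(3 − w)^2 = (1/(3)^2) · (1 − w/(3))^{−2}.
By the binomial series (1−u)^{−2} = Σ_{n≥0} C(n+1, 1) u^n for |u|<1, with u = w/(3):
  c_n = C(n+1, 1) / (3)^(n+2).
  c_0 = 1/(3)^2 = 1/9.
  c_1 = 2/(3)^3 = 2/27.
The series is valid for |w/d| < 1, i.e. |z − z₀| < |d|.
Radius of convergence: R = |-5 − z₀| = |3| = 3 (distance from z₀ to the singularity z = -5).

c_0 = 1/9, c_1 = 2/27; R = 3.


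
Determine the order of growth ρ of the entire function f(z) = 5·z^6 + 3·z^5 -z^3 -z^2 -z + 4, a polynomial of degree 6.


|f(z)| ≤ Σ|c_k|·r^k = O(r^6) as r → ∞. Polynomial growth is O(e^{r^ε}) for every ε > 0 (since r^6/e^{r^ε} → 0), so ρ ≤ ε for all ε > 0, i.e. ρ = 0. Every nonconstant polynomial has order 0.
Therefore ρ = 0.

Order ρ = 0.


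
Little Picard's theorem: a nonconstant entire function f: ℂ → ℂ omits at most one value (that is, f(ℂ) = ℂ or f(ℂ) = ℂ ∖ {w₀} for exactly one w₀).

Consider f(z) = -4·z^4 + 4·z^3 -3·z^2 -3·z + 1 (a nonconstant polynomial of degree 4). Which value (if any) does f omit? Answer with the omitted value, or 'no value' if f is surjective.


Little Picard bounds the complement of f(ℂ) to at most one point.
For every w ∈ ℂ, the equation p(z) − w = 0 is a nonconstant polynomial in z and hence has at least one root by the fundamental theorem of algebra. So p is surjective onto ℂ, omitting no value.

Omitted value: no value.


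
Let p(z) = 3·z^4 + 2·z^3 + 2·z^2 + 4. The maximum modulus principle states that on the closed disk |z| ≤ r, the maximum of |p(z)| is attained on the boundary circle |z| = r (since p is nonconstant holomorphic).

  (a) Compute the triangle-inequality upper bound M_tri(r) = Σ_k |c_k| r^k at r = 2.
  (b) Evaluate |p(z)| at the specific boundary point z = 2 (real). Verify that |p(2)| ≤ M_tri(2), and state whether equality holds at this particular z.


Coefficients: c_0 = 4, c_1 = 0, c_2 = 2, c_3 = 2, c_4 = 3. Radius r = 2.
Part (a). Triangle bound: M_tri(r) = Σ_k |c_k| r^k
  = |4|·2^0 + |0|·2^1 + |2|·2^2 + |2|·2^3 + |3|·2^4
  = 4 + 0 + 8 + 16 + 48 = 76.
This bounds M(r) := max_{|z|=r} |p(z)| from above; equality holds iff all terms c_k z^k can be made to align in phase at a single z on |z|=r.
Part (b). At z = 2 (real, on the circle |z| = r):
  p(2) = (4)·2^0 + (0)·2^1 + (2)·2^2 + (2)·2^3 + (3)·2^4 = 76.
  |p(2)| = 76.
Since all nonzero coefficients share the same sign, |p(2)| = 76 = M_tri(2); the triangle bound is attained at z = 2, so in fact M(r) = 76.

M_tri(2) = 76; |p(2)| = 76; equality at z=2: yes.


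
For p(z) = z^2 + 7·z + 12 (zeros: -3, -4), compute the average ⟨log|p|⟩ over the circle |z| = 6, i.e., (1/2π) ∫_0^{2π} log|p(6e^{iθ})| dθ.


Zeros: -4, -3; r = 6.
Inside |z| < r: -4, -3. Outside (|z| ≥ r): ∅.
p(0) = 12, so log|p(0)| = log(12) = 2.4849.
Apply Jensen: I(r) = log|p(0)| + Σ_k log(r/|z_k|), summed over zeros inside |z| < r.
  log(r/|z_k|) for z_k = -3: log(6/3) = 0.6931
  log(r/|z_k|) for z_k = -4: log(6/4) = 0.4055
Sum over inside zeros: 1.0986.
I(r) = log|p(0)| + (inside sum) = 2.4849 + 1.0986 = 3.5835.
Closed form (all zeros inside, monic): I(r) = n·log(r) = 2·log(6) = 3.5835. ✓

I(r) ≈ 3.5835.


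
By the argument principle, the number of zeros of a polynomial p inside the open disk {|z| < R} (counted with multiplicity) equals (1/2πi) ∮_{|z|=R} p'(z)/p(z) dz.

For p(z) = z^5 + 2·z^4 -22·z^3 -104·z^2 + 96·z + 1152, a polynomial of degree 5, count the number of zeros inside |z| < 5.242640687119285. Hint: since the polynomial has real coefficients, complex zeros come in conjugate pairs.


The zeros of p are: -4, 4, 4, (-3 + 3i), (-3 - 3i).
Their magnitudes are: 4, 4, 4, 4.243, 4.243.
Zeros with |z| < R = 5.242640687119285: -4, 4, 4, (-3 + 3i), (-3 - 3i).
Count = 5.
By the argument principle, (1/2πi) ∮_{|z|=R} p'(z)/p(z) dz equals exactly this count.

Number of zeros inside |z| < 5.242640687119285: 5.


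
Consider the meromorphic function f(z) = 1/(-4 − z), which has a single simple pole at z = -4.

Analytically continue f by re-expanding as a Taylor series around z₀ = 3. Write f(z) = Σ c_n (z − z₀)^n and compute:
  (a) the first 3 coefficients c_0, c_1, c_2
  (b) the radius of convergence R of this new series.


Let w = z − z₀, so z = z₀ + w.
Then -4 − z = -4 − (z₀ + w) = (-4 − z₀) − w = -7 − w.
f(z) = 1/(-7 − w) = (1/(-7)) · 1/(1 − w/(-7)) = Σ_{n≥0} w^n / (-7)^(n+1).
So c_n = 1/(-7)^(n+1):
  c_0 = 1/(-7)^1 = -1/7.
  c_1 = 1/(-7)^2 = 1/49.
  c_2 = 1/(-7)^3 = -1/343.
The series is valid for |w/d| < 1, i.e. |z − z₀| < |d|.
Radius of convergence: R = |-4 − z₀| = |-7| = 7 (distance from z₀ to the singularity z = -4).

c_0 = -1/7, c_1 = 1/49, c_2 = -1/343; R = 7.


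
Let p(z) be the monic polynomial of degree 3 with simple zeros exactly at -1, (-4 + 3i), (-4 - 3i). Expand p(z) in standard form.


The polynomial is p(z) = ∏_{α ∈ S} (z − α), where S = {-1, (-4 + 3i), (-4 - 3i)}.
Expanding the product yields: p(z) = z^3 + 9·z^2 + 33·z + 25.
Note conjugate pairs combine to real quadratics: (z − (-4+3i))(z − (-4−3i)) = z² + 8z + 25.
The resulting polynomial has degree 3 and real coefficients as required.

p(z) = z^3 + 9·z^2 + 33·z + 25.


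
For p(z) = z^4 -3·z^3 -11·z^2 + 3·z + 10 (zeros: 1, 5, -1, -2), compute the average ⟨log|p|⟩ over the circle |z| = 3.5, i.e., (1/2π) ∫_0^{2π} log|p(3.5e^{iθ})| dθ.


Zeros: -2, -1, 1, 5; r = 3.5.
Inside |z| < r: -2, -1, 1. Outside (|z| ≥ r): 5.
p(0) = 10, so log|p(0)| = log(10) = 2.3026.
Apply Jensen: I(r) = log|p(0)| + Σ_k log(r/|z_k|), summed over zeros inside |z| < r.
  log(r/|z_k|) for z_k = 1: log(3.5/1) = 1.2528
  log(r/|z_k|) for z_k = -1: log(3.5/1) = 1.2528
  log(r/|z_k|) for z_k = -2: log(3.5/2) = 0.5596
  Outside zeros (5) contribute nothing to the Jensen sum.
Sum over inside zeros: 3.0651.
I(r) = log|p(0)| + (inside sum) = 2.3026 + 3.0651 = 5.3677.
Note: since some zeros are outside |z| ≤ r, the simplified n·log(r) form does NOT apply — only the inside zeros contribute.

I(r) ≈ 5.3677.


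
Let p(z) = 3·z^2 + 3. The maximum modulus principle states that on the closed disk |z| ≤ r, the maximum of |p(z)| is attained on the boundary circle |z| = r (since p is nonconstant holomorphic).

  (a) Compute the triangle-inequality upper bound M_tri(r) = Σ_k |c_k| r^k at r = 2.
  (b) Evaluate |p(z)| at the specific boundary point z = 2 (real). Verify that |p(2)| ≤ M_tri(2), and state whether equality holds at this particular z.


Coefficients: c_0 = 3, c_1 = 0, c_2 = 3. Radius r = 2.
Part (a). Triangle bound: M_tri(r) = Σ_k |c_k| r^k
  = |3|·2^0 + |0|·2^1 + |3|·2^2
  = 3 + 0 + 12 = 15.
This bounds M(r) := max_{|z|=r} |p(z)| from above; equality holds iff all terms c_k z^k can be made to align in phase at a single z on |z|=r.
Part (b). At z = 2 (real, on the circle |z| = r):
  p(2) = (3)·2^0 + (0)·2^1 + (3)·2^2 = 15.
  |p(2)| = 15.
Since all nonzero coefficients share the same sign, |p(2)| = 15 = M_tri(2); the triangle bound is attained at z = 2, so in fact M(r) = 15.

M_tri(2) = 15; |p(2)| = 15; equality at z=2: yes.


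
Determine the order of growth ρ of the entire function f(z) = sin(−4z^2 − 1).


Write sin(w) = (e^{iw} ± e^{−iw})/(2 or 2i), so |sin(w)| ≤ e^{|w|}. With w = −4z^2 − 1, |w| ≤ 4r^2 + 1 on |z|=r, giving M(r) ≤ e^{4r^2 + 1} and ρ ≤ 2. For the lower bound, choose z on |z|=r with -4z^2 purely imaginary of modulus 4r^2; then |sin(−4z^2 − 1)| grows like e^{4r^2}/2, so ρ ≥ 2. Hence ρ = 2.
Therefore ρ = 2.

Order ρ = 2.


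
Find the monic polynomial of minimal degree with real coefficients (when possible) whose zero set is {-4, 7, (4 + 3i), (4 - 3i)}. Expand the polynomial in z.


The polynomial is p(z) = ∏_{α ∈ S} (z − α), where S = {-4, 7, (4 + 3i), (4 - 3i)}.
Expanding the product yields: p(z) = z^4 -11·z^3 + 21·z^2 + 149·z -700.
Note conjugate pairs combine to real quadratics: (z − (4+3i))(z − (4−3i)) = z² − 8z + 25.
The resulting polynomial has degree 4 and real coefficients as required.

p(z) = z^4 -11·z^3 + 21·z^2 + 149·z -700.


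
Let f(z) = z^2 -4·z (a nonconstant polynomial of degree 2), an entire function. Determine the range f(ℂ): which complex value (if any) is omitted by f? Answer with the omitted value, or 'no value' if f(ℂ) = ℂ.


Little Picard bounds the complement of f(ℂ) to at most one point.
For every w ∈ ℂ, the equation p(z) − w = 0 is a nonconstant polynomial in z and hence has at least one root by the fundamental theorem of algebra. So p is surjective onto ℂ, omitting no value.

Omitted value: no value.


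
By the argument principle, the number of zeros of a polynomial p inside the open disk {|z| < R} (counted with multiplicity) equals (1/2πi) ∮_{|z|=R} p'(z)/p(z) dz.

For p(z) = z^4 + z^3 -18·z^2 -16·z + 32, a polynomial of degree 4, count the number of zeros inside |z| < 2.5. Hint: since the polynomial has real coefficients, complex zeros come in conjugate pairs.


The zeros of p are: -4, 4, 1, -2.
Their magnitudes are: 4, 4, 1, 2.
Zeros with |z| < R = 2.5: 1, -2.
Count = 2.
By the argument principle, (1/2πi) ∮_{|z|=R} p'(z)/p(z) dz equals exactly this count.

Number of zeros inside |z| < 2.5: 2.


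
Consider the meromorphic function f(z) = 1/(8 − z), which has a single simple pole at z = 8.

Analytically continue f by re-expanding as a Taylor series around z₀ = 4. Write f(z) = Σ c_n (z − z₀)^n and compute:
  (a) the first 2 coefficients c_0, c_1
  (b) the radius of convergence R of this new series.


Let w = z − z₀, so z = z₀ + w.
Then 8 − z = 8 − (z₀ + w) = (8 − z₀) − w = 4 − w.
f(z) = 1/(4 − w) = (1/(4)) · 1/(1 − w/(4)) = Σ_{n≥0} w^n / (4)^(n+1).
So c_n = 1/(4)^(n+1):
  c_0 = 1/(4)^1 = 1/4.
  c_1 = 1/(4)^2 = 1/16.
The series is valid for |w/d| < 1, i.e. |z − z₀| < |d|.
Radius of convergence: R = |8 − z₀| = |4| = 4 (distance from z₀ to the singularity z = 8).

c_0 = 1/4, c_1 = 1/16; R = 4.


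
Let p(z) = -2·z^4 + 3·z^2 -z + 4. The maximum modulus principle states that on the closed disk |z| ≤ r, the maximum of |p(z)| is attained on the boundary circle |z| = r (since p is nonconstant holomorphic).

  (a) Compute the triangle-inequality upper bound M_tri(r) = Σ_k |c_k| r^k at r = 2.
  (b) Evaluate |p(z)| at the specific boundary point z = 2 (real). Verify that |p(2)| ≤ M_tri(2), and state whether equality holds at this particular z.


Coefficients: c_0 = 4, c_1 = -1, c_2 = 3, c_3 = 0, c_4 = -2. Radius r = 2.
Part (a). Triangle bound: M_tri(r) = Σ_k |c_k| r^k
  = |4|·2^0 + |-1|·2^1 + |3|·2^2 + |0|·2^3 + |-2|·2^4
  = 4 + 2 + 12 + 0 + 32 = 50.
This bounds M(r) := max_{|z|=r} |p(z)| from above; equality holds iff all terms c_k z^k can be made to align in phase at a single z on |z|=r.
Part (b). At z = 2 (real, on the circle |z| = r):
  p(2) = (4)·2^0 + (-1)·2^1 + (3)·2^2 + (0)·2^3 + (-2)·2^4 = -18.
  |p(2)| = 18.
Check: |p(2)| = 18 ≤ 50 = M_tri(2). ✓ Equality does not hold at z = 2 (the coefficients have mixed signs, so the terms do not all align in phase there).

M_tri(2) = 50; |p(2)| = 18; equality at z=2: no.


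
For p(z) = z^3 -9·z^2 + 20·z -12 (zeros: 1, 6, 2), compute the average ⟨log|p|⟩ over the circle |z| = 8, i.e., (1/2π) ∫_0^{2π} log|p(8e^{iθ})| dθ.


Zeros: 1, 2, 6; r = 8.
Inside |z| < r: 1, 2, 6. Outside (|z| ≥ r): ∅.
p(0) = -12, so log|p(0)| = log(12) = 2.4849.
Apply Jensen: I(r) = log|p(0)| + Σ_k log(r/|z_k|), summed over zeros inside |z| < r.
  log(r/|z_k|) for z_k = 1: log(8/1) = 2.0794
  log(r/|z_k|) for z_k = 6: log(8/6) = 0.2877
  log(r/|z_k|) for z_k = 2: log(8/2) = 1.3863
Sum over inside zeros: 3.7534.
I(r) = log|p(0)| + (inside sum) = 2.4849 + 3.7534 = 6.2383.
Closed form (all zeros inside, monic): I(r) = n·log(r) = 3·log(8) = 6.2383. ✓

I(r) ≈ 6.2383.


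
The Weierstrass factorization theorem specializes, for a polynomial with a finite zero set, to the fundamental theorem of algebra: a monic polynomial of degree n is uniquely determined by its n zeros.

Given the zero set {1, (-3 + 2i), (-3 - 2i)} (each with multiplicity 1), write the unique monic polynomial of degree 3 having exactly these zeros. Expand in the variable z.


The polynomial is p(z) = ∏_{α ∈ S} (z − α), where S = {1, (-3 + 2i), (-3 - 2i)}.
Expanding the product yields: p(z) = z^3 + 5·z^2 + 7·z -13.
Note conjugate pairs combine to real quadratics: (z − (-3+2i))(z − (-3−2i)) = z² + 6z + 13.
The resulting polynomial has degree 3 and real coefficients as required.

p(z) = z^3 + 5·z^2 + 7·z -13.


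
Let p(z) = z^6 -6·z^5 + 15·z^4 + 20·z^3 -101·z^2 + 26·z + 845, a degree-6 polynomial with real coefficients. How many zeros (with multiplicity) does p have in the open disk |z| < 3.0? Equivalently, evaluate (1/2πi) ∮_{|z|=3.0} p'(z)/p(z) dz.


The zeros of p are: (3 + 2i), (3 - 2i), (-2 + 1i), (-2 - 1i), (2 + 3i), (2 - 3i).
Their magnitudes are: 3.606, 3.606, 2.236, 2.236, 3.606, 3.606.
Zeros with |z| < R = 3.0: (-2 + 1i), (-2 - 1i).
Count = 2.
By the argument principle, (1/2πi) ∮_{|z|=R} p'(z)/p(z) dz equals exactly this count.

Number of zeros inside |z| < 3.0: 2.


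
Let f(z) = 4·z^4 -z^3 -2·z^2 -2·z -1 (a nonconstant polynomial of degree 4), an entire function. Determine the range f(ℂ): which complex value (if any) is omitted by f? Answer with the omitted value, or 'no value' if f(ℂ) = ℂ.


Little Picard bounds the complement of f(ℂ) to at most one point.
For every w ∈ ℂ, the equation p(z) − w = 0 is a nonconstant polynomial in z and hence has at least one root by the fundamental theorem of algebra. So p is surjective onto ℂ, omitting no value.

Omitted value: no value.


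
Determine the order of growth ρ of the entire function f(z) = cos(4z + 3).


cos(w) is a linear combination of e^{iw} and e^{−iw} (or e^w, e^{−w} in the hyperbolic case), so |cos(w)| ≤ e^{|w|}. With w = 4z + 3, |w| ≤ 4|z| + 3 = 4r + 3 on |z| = r, giving M(r) ≤ e^{4r + 3}, so ρ ≤ 1. On a suitable ray (z = it for sin/cos; z = t for sinh/cosh, t real → ∞), |cos(4z + 3)| grows like e^{4|t|}/2, so ρ ≥ 1. Hence ρ = 1.
Therefore ρ = 1.

Order ρ = 1.


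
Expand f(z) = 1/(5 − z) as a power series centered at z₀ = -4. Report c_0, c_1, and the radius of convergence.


Let w = z − z₀, so z = z₀ + w.
Then 5 − z = 5 − (z₀ + w) = (5 − z₀) − w = 9 − w.
f(z) = 1/(9 − w) = (1/(9)) · 1/(1 − w/(9)) = Σ_{n≥0} w^n / (9)^(n+1).
So c_n = 1/(9)^(n+1):
  c_0 = 1/(9)^1 = 1/9.
  c_1 = 1/(9)^2 = 1/81.
The series is valid for |w/d| < 1, i.e. |z − z₀| < |d|.
Radius of convergence: R = |5 − z₀| = |9| = 9 (distance from z₀ to the singularity z = 5).

c_0 = 1/9, c_1 = 1/81; R = 9.


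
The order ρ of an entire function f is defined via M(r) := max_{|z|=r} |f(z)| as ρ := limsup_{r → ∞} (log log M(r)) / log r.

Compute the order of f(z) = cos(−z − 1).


cos(w) is a linear combination of e^{iw} and e^{−iw} (or e^w, e^{−w} in the hyperbolic case), so |cos(w)| ≤ e^{|w|}. With w = −z − 1, |w| ≤ 1|z| + 1 = 1r + 1 on |z| = r, giving M(r) ≤ e^{1r + 1}, so ρ ≤ 1. On a suitable ray (z = it for sin/cos; z = t for sinh/cosh, t real → ∞), |cos(−z − 1)| grows like e^{1|t|}/2, so ρ ≥ 1. Hence ρ = 1.
Therefore ρ = 1.

Order ρ = 1.


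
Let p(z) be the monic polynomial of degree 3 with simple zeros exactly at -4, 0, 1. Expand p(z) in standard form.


The polynomial is p(z) = ∏_{α ∈ S} (z − α), where S = {-4, 0, 1}.
Expanding the product yields: p(z) = z^3 + 3·z^2 -4·z.
The resulting polynomial has degree 3 and real coefficients as required.

p(z) = z^3 + 3·z^2 -4·z.


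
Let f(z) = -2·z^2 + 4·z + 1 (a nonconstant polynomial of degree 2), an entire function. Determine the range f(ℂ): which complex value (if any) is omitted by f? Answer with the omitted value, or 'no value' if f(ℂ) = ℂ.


Little Picard bounds the complement of f(ℂ) to at most one point.
For every w ∈ ℂ, the equation p(z) − w = 0 is a nonconstant polynomial in z and hence has at least one root by the fundamental theorem of algebra. So p is surjective onto ℂ, omitting no value.

Omitted value: no value.


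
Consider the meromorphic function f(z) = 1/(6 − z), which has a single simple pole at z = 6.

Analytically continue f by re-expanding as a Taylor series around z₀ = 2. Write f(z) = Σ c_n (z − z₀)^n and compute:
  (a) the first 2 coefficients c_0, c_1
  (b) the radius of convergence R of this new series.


Let w = z − z₀, so z = z₀ + w.
Then 6 − z = 6 − (z₀ + w) = (6 − z₀) − w = 4 − w.
f(z) = 1/(4 − w) = (1/(4)) · 1/(1 − w/(4)) = Σ_{n≥0} w^n / (4)^(n+1).
So c_n = 1/(4)^(n+1):
  c_0 = 1/(4)^1 = 1/4.
  c_1 = 1/(4)^2 = 1/16.
The series is valid for |w/d| < 1, i.e. |z − z₀| < |d|.
Radius of convergence: R = |6 − z₀| = |4| = 4 (distance from z₀ to the singularity z = 6).

c_0 = 1/4, c_1 = 1/16; R = 4.


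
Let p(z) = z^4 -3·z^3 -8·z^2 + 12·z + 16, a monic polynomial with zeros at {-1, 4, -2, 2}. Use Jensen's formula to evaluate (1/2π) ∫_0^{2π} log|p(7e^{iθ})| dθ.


Zeros: -2, -1, 2, 4; r = 7.
Inside |z| < r: -2, -1, 2, 4. Outside (|z| ≥ r): ∅.
p(0) = 16, so log|p(0)| = log(16) = 2.7726.
Apply Jensen: I(r) = log|p(0)| + Σ_k log(r/|z_k|), summed over zeros inside |z| < r.
  log(r/|z_k|) for z_k = -1: log(7/1) = 1.9459
  log(r/|z_k|) for z_k = 4: log(7/4) = 0.5596
  log(r/|z_k|) for z_k = -2: log(7/2) = 1.2528
  log(r/|z_k|) for z_k = 2: log(7/2) = 1.2528
Sum over inside zeros: 5.0111.
I(r) = log|p(0)| + (inside sum) = 2.7726 + 5.0111 = 7.7836.
Closed form (all zeros inside, monic): I(r) = n·log(r) = 4·log(7) = 7.7836. ✓

I(r) ≈ 7.7836.


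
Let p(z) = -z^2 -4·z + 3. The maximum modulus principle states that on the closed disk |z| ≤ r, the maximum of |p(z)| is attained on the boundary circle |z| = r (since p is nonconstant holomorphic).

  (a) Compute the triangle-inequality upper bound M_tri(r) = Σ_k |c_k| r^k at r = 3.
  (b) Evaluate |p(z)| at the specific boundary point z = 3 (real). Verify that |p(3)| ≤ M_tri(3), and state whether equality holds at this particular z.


Coefficients: c_0 = 3, c_1 = -4, c_2 = -1. Radius r = 3.
Part (a). Triangle bound: M_tri(r) = Σ_k |c_k| r^k
  = |3|·3^0 + |-4|·3^1 + |-1|·3^2
  = 3 + 12 + 9 = 24.
This bounds M(r) := max_{|z|=r} |p(z)| from above; equality holds iff all terms c_k z^k can be made to align in phase at a single z on |z|=r.
Part (b). At z = 3 (real, on the circle |z| = r):
  p(3) = (3)·3^0 + (-4)·3^1 + (-1)·3^2 = -18.
  |p(3)| = 18.
Check: |p(3)| = 18 ≤ 24 = M_tri(3). ✓ Equality does not hold at z = 3 (the coefficients have mixed signs, so the terms do not all align in phase there).

M_tri(3) = 24; |p(3)| = 18; equality at z=3: no.


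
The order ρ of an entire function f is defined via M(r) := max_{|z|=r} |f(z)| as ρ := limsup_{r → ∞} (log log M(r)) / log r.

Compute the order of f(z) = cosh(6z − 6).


cosh(w) is a linear combination of e^{iw} and e^{−iw} (or e^w, e^{−w} in the hyperbolic case), so |cosh(w)| ≤ e^{|w|}. With w = 6z − 6, |w| ≤ 6|z| + 6 = 6r + 6 on |z| = r, giving M(r) ≤ e^{6r + 6}, so ρ ≤ 1. On a suitable ray (z = it for sin/cos; z = t for sinh/cosh, t real → ∞), |cosh(6z − 6)| grows like e^{6|t|}/2, so ρ ≥ 1. Hence ρ = 1.
Therefore ρ = 1.

Order ρ = 1.


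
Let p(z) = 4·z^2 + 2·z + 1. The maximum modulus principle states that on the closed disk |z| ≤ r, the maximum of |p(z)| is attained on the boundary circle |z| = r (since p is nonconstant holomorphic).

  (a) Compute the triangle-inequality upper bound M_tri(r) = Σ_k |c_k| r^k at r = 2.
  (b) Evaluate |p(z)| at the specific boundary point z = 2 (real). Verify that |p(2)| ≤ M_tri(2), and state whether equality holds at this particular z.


Coefficients: c_0 = 1, c_1 = 2, c_2 = 4. Radius r = 2.
Part (a). Triangle bound: M_tri(r) = Σ_k |c_k| r^k
  = |1|·2^0 + |2|·2^1 + |4|·2^2
  = 1 + 4 + 16 = 21.
This bounds M(r) := max_{|z|=r} |p(z)| from above; equality holds iff all terms c_k z^k can be made to align in phase at a single z on |z|=r.
Part (b). At z = 2 (real, on the circle |z| = r):
  p(2) = (1)·2^0 + (2)·2^1 + (4)·2^2 = 21.
  |p(2)| = 21.
Since all nonzero coefficients share the same sign, |p(2)| = 21 = M_tri(2); the triangle bound is attained at z = 2, so in fact M(r) = 21.

M_tri(2) = 21; |p(2)| = 21; equality at z=2: yes.


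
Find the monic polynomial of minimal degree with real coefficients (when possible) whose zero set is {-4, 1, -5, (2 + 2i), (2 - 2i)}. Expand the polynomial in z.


The polynomial is p(z) = ∏_{α ∈ S} (z − α), where S = {-4, 1, -5, (2 + 2i), (2 - 2i)}.
Expanding the product yields: p(z) = z^5 + 4·z^4 -13·z^3 + 168·z -160.
Note conjugate pairs combine to real quadratics: (z − (2+2i))(z − (2−2i)) = z² − 4z + 8.
The resulting polynomial has degree 5 and real coefficients as required.

p(z) = z^5 + 4·z^4 -13·z^3 + 168·z -160.


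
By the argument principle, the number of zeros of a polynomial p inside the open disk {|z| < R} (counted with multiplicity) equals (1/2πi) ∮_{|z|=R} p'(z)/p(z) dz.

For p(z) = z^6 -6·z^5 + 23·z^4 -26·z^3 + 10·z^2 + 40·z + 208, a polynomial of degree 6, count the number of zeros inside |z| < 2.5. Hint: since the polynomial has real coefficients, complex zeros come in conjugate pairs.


The zeros of p are: (2 + 2i), (2 - 2i), (2 + 3i), (2 - 3i), (-1 + 1i), (-1 - 1i).
Their magnitudes are: 2.828, 2.828, 3.606, 3.606, 1.414, 1.414.
Zeros with |z| < R = 2.5: (-1 + 1i), (-1 - 1i).
Count = 2.
By the argument principle, (1/2πi) ∮_{|z|=R} p'(z)/p(z) dz equals exactly this count.

Number of zeros inside |z| < 2.5: 2.


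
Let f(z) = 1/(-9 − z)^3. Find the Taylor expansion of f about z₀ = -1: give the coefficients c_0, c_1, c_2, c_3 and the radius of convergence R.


Let w = z − z₀, so z = z₀ + w.
Then -9 − z = -9 − (z₀ + w) = (-9 − z₀) − w = -8 − w.
f(z) = 1/(-8 − w)^3 = (1/(-8)^3) · (1 − w/(-8))^{−3}.
By the binomial series (1−u)^{−3} = Σ_{n≥0} C(n+2, 2) u^n for |u|<1, with u = w/(-8):
  c_n = C(n+2, 2) / (-8)^(n+3).
  c_0 = 1/(-8)^3 = -1/512.
  c_1 = 3/(-8)^4 = 3/4096.
  c_2 = 6/(-8)^5 = -3/16384.
  c_3 = 10/(-8)^6 = 5/131072.
The series is valid for |w/d| < 1, i.e. |z − z₀| < |d|.
Radius of convergence: R = |-9 − z₀| = |-8| = 8 (distance from z₀ to the singularity z = -9).

c_0 = -1/512, c_1 = 3/4096, c_2 = -3/16384, c_3 = 5/131072; R = 8.
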